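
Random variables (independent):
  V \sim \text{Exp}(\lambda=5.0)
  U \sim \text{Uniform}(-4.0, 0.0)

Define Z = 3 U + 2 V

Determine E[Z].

E[Z] = 2*E[V] + 3*E[U]
E[V] = 0.2
E[U] = -2
E[Z] = 2*0.2 + 3*(-2) = -5.6

-5.6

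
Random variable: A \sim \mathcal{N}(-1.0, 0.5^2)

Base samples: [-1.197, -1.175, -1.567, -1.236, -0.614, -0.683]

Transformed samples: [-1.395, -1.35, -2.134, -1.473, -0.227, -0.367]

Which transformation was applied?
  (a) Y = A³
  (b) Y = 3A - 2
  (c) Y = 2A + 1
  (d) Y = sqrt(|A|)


Checking option (c) Y = 2A + 1:
  A = -1.197 -> Y = -1.395 ✓
  A = -1.175 -> Y = -1.35 ✓
  A = -1.567 -> Y = -2.134 ✓
All samples match this transformation.

(c) 2A + 1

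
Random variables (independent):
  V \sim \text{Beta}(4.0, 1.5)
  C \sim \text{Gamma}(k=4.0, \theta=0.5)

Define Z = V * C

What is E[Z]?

For independent RVs: E[XY] = E[X]*E[Y]
E[V] = 0.72727273
E[C] = 2
E[Z] = 0.72727273 * 2 = 1.4545455

1.4545455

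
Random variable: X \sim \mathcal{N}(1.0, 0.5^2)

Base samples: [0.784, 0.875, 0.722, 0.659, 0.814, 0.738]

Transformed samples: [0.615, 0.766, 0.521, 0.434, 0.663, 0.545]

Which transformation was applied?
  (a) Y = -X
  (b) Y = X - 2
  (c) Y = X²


Checking option (c) Y = X²:
  X = 0.784 -> Y = 0.615 ✓
  X = 0.875 -> Y = 0.766 ✓
  X = 0.722 -> Y = 0.521 ✓
All samples match this transformation.

(c) X²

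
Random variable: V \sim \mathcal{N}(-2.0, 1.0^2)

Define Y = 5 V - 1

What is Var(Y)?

For Y = aV + b: Var(Y) = a² * Var(V)
Var(V) = 1.0^2 = 1
Var(Y) = 5² * 1 = 25 * 1 = 25

25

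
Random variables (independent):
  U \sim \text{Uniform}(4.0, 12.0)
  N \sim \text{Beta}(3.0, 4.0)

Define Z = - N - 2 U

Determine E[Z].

E[Z] = -2*E[U] - 1*E[N]
E[U] = 8
E[N] = 0.42857143
E[Z] = -2*8 - 1*0.42857143 = -16.428571

-16.428571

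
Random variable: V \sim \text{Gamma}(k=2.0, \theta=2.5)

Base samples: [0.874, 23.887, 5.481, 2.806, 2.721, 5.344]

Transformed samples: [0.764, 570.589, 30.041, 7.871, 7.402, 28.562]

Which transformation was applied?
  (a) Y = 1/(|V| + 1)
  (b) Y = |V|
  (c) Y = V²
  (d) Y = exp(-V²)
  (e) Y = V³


Checking option (c) Y = V²:
  V = 0.874 -> Y = 0.764 ✓
  V = 23.887 -> Y = 570.589 ✓
  V = 5.481 -> Y = 30.041 ✓
All samples match this transformation.

(c) V²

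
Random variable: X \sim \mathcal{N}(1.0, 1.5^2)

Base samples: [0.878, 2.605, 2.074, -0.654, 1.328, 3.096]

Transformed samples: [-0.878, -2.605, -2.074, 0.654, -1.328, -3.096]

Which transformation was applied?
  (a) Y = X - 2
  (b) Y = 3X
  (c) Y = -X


Checking option (c) Y = -X:
  X = 0.878 -> Y = -0.878 ✓
  X = 2.605 -> Y = -2.605 ✓
  X = 2.074 -> Y = -2.074 ✓
All samples match this transformation.

(c) -X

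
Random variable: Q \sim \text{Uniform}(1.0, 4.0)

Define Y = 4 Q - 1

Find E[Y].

For Y = 4Q - 1:
E[Y] = 4 * E[Q] - 1
E[Q] = (1 + 4)/2 = 2.5
E[Y] = 4 * 2.5 - 1 = 9

9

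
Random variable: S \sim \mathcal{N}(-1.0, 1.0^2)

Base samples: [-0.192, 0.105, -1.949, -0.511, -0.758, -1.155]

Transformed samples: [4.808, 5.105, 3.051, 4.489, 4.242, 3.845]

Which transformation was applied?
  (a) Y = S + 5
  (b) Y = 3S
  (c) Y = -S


Checking option (a) Y = S + 5:
  S = -0.192 -> Y = 4.808 ✓
  S = 0.105 -> Y = 5.105 ✓
  S = -1.949 -> Y = 3.051 ✓
All samples match this transformation.

(a) S + 5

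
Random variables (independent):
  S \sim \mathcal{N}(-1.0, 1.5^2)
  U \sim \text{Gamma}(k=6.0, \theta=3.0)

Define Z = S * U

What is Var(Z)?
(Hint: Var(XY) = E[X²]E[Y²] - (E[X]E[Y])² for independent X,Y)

Var(XY) = E[X²]E[Y²] - (E[X]E[Y])²
E[S] = -1, Var(S) = 2.25
E[U] = 18, Var(U) = 54
E[S²] = 2.25 + (-1)² = 3.25
E[U²] = 54 + 18² = 378
Var(Z) = 3.25*378 - (-1*18)²
= 1228.5 - 324 = 904.5

904.5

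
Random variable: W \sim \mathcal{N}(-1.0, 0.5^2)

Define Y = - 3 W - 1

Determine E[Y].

For Y = -3W - 1:
E[Y] = -3 * E[W] - 1
E[W] = -1.0 = -1
E[Y] = -3 * (-1) - 1 = 2

2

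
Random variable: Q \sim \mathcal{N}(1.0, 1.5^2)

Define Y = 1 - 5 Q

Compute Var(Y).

For Y = aQ + b: Var(Y) = a² * Var(Q)
Var(Q) = 1.5^2 = 2.25
Var(Y) = (-5)² * 2.25 = 25 * 2.25 = 56.25

56.25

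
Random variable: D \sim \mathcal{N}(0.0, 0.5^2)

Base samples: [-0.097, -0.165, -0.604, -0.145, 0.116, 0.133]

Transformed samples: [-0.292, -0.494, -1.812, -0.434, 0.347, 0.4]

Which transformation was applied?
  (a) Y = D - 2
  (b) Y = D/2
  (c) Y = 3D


Checking option (c) Y = 3D:
  D = -0.097 -> Y = -0.292 ✓
  D = -0.165 -> Y = -0.494 ✓
  D = -0.604 -> Y = -1.812 ✓
All samples match this transformation.

(c) 3D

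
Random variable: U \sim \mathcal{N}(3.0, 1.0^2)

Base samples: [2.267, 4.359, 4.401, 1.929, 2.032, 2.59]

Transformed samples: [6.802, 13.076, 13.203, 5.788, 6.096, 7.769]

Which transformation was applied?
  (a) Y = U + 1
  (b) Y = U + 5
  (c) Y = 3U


Checking option (c) Y = 3U:
  U = 2.267 -> Y = 6.802 ✓
  U = 4.359 -> Y = 13.076 ✓
  U = 4.401 -> Y = 13.203 ✓
All samples match this transformation.

(c) 3U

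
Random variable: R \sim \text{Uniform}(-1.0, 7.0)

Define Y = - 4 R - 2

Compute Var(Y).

For Y = aR + b: Var(Y) = a² * Var(R)
Var(R) = (7 + 1)^2/12 = 5.3333333
Var(Y) = (-4)² * 5.3333333 = 16 * 5.3333333 = 85.333333

85.333333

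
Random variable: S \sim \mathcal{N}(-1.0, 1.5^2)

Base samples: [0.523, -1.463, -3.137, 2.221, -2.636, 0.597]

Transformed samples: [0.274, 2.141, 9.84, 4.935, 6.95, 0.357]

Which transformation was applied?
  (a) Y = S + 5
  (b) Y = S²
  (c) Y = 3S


Checking option (b) Y = S²:
  S = 0.523 -> Y = 0.274 ✓
  S = -1.463 -> Y = 2.141 ✓
  S = -3.137 -> Y = 9.84 ✓
All samples match this transformation.

(b) S²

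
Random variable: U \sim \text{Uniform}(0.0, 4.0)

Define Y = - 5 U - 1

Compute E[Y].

For Y = -5U - 1:
E[Y] = -5 * E[U] - 1
E[U] = (0 + 4)/2 = 2
E[Y] = -5 * 2 - 1 = -11

-11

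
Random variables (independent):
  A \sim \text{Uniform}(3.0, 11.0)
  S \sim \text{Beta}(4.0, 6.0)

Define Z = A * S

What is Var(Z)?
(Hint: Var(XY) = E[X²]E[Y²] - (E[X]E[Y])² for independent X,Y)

Var(XY) = E[X²]E[Y²] - (E[X]E[Y])²
E[A] = 7, Var(A) = 5.3333333
E[S] = 0.4, Var(S) = 0.021818182
E[A²] = 5.3333333 + 7² = 54.333333
E[S²] = 0.021818182 + 0.4² = 0.18181818
Var(Z) = 54.333333*0.18181818 - (7*0.4)²
= 9.8787879 - 7.84 = 2.0387879

2.0387879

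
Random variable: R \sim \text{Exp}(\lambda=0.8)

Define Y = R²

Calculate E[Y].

Using E[X²] = Var(X) + (E[X])²:
E[R] = 1.25
Var(R) = 1/0.8^2 = 1.5625
E[R²] = 1.5625 + 1.25² = 1.5625 + 1.5625 = 3.125

3.125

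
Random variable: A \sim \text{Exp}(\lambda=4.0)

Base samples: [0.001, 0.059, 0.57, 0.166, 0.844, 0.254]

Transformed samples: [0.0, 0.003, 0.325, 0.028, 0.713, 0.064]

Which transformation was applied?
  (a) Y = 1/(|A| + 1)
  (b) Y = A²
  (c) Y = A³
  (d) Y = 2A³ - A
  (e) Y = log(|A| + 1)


Checking option (b) Y = A²:
  A = 0.001 -> Y = 0.0 ✓
  A = 0.059 -> Y = 0.003 ✓
  A = 0.57 -> Y = 0.325 ✓
All samples match this transformation.

(b) A²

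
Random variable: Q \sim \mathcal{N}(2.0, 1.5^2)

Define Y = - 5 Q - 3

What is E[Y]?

For Y = -5Q - 3:
E[Y] = -5 * E[Q] - 3
E[Q] = 2.0 = 2
E[Y] = -5 * 2 - 3 = -13

-13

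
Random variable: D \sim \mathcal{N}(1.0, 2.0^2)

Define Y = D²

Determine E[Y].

Using E[X²] = Var(X) + (E[X])²:
E[D] = 1
Var(D) = 2.0^2 = 4
E[D²] = 4 + 1² = 4 + 1 = 5

5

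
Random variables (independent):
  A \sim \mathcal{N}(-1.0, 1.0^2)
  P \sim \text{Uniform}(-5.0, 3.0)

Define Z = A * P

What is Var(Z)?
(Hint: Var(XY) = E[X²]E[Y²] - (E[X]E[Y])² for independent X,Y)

Var(XY) = E[X²]E[Y²] - (E[X]E[Y])²
E[A] = -1, Var(A) = 1
E[P] = -1, Var(P) = 5.3333333
E[A²] = 1 + (-1)² = 2
E[P²] = 5.3333333 + (-1)² = 6.3333333
Var(Z) = 2*6.3333333 - (-1*(-1))²
= 12.666667 - 1 = 11.666667

11.666667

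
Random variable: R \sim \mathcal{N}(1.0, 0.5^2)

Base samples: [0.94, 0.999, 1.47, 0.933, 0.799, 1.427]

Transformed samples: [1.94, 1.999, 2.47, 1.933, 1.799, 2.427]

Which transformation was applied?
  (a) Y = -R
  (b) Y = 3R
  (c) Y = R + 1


Checking option (c) Y = R + 1:
  R = 0.94 -> Y = 1.94 ✓
  R = 0.999 -> Y = 1.999 ✓
  R = 1.47 -> Y = 2.47 ✓
All samples match this transformation.

(c) R + 1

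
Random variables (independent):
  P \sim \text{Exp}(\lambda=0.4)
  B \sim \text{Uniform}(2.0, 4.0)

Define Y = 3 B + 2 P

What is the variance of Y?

For independent RVs: Var(aX + bY) = a²Var(X) + b²Var(Y)
Var(P) = 6.25
Var(B) = 0.33333333
Var(Y) = 2²*6.25 + 3²*0.33333333
= 4*6.25 + 9*0.33333333 = 28

28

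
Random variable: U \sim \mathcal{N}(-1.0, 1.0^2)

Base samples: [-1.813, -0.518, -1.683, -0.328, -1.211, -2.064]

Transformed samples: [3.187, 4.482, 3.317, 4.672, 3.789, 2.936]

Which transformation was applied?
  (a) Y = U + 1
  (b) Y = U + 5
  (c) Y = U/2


Checking option (b) Y = U + 5:
  U = -1.813 -> Y = 3.187 ✓
  U = -0.518 -> Y = 4.482 ✓
  U = -1.683 -> Y = 3.317 ✓
All samples match this transformation.

(b) U + 5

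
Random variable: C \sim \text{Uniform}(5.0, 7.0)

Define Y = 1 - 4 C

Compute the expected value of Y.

For Y = -4C + 1:
E[Y] = -4 * E[C] + 1
E[C] = (5 + 7)/2 = 6
E[Y] = -4 * 6 + 1 = -23

-23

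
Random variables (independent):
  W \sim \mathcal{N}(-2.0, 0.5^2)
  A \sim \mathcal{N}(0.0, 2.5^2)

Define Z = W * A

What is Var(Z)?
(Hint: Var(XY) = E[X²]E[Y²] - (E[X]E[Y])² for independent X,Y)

Var(XY) = E[X²]E[Y²] - (E[X]E[Y])²
E[W] = -2, Var(W) = 0.25
E[A] = 0, Var(A) = 6.25
E[W²] = 0.25 + (-2)² = 4.25
E[A²] = 6.25 + 0² = 6.25
Var(Z) = 4.25*6.25 - (-2*0)²
= 26.5625 - 0 = 26.5625

26.5625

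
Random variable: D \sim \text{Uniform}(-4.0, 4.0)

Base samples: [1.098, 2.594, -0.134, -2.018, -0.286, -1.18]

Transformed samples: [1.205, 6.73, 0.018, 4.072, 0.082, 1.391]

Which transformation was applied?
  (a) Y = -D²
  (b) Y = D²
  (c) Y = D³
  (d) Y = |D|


Checking option (b) Y = D²:
  D = 1.098 -> Y = 1.205 ✓
  D = 2.594 -> Y = 6.73 ✓
  D = -0.134 -> Y = 0.018 ✓
All samples match this transformation.

(b) D²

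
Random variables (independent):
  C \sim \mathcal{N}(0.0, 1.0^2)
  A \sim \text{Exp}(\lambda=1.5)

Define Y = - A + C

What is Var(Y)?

For independent RVs: Var(aX + bY) = a²Var(X) + b²Var(Y)
Var(C) = 1
Var(A) = 0.44444444
Var(Y) = 1²*1 + (-1)²*0.44444444
= 1*1 + 1*0.44444444 = 1.4444444

1.4444444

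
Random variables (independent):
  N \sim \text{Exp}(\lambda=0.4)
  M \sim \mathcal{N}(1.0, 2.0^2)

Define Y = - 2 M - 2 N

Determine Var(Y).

For independent RVs: Var(aX + bY) = a²Var(X) + b²Var(Y)
Var(N) = 6.25
Var(M) = 4
Var(Y) = (-2)²*6.25 + (-2)²*4
= 4*6.25 + 4*4 = 41

41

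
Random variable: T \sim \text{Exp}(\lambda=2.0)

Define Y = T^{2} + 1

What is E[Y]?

E[Y] = 1*E[T²] + 1
E[T] = 0.5
E[T²] = Var(T) + (E[T])² = 0.25 + 0.25 = 0.5
E[Y] = 1*0.5 + 1 = 1.5

1.5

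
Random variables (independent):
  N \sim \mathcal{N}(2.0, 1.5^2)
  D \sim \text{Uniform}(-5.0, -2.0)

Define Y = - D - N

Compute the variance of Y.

For independent RVs: Var(aX + bY) = a²Var(X) + b²Var(Y)
Var(N) = 2.25
Var(D) = 0.75
Var(Y) = (-1)²*2.25 + (-1)²*0.75
= 1*2.25 + 1*0.75 = 3

3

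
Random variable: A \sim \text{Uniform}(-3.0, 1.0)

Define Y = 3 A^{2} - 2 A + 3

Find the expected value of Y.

E[Y] = 3*E[A²] - 2*E[A] + 3
E[A] = -1
E[A²] = Var(A) + (E[A])² = 1.3333333 + 1 = 2.3333333
E[Y] = 3*2.3333333 - 2*(-1) + 3 = 12

12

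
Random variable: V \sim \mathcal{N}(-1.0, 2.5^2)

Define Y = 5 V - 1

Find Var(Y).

For Y = aV + b: Var(Y) = a² * Var(V)
Var(V) = 2.5^2 = 6.25
Var(Y) = 5² * 6.25 = 25 * 6.25 = 156.25

156.25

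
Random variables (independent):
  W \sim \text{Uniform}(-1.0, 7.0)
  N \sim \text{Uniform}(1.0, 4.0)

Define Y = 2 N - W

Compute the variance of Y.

For independent RVs: Var(aX + bY) = a²Var(X) + b²Var(Y)
Var(W) = 5.3333333
Var(N) = 0.75
Var(Y) = (-1)²*5.3333333 + 2²*0.75
= 1*5.3333333 + 4*0.75 = 8.3333333

8.3333333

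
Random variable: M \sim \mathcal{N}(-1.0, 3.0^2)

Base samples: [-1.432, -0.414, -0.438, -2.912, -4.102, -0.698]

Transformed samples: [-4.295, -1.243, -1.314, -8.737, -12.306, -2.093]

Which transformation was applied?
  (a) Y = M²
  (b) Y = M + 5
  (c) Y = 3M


Checking option (c) Y = 3M:
  M = -1.432 -> Y = -4.295 ✓
  M = -0.414 -> Y = -1.243 ✓
  M = -0.438 -> Y = -1.314 ✓
All samples match this transformation.

(c) 3M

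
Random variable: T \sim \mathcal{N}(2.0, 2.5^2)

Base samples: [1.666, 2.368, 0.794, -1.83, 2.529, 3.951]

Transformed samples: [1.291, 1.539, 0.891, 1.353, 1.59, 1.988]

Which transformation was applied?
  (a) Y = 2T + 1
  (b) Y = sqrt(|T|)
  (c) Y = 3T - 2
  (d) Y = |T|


Checking option (b) Y = sqrt(|T|):
  T = 1.666 -> Y = 1.291 ✓
  T = 2.368 -> Y = 1.539 ✓
  T = 0.794 -> Y = 0.891 ✓
All samples match this transformation.

(b) sqrt(|T|)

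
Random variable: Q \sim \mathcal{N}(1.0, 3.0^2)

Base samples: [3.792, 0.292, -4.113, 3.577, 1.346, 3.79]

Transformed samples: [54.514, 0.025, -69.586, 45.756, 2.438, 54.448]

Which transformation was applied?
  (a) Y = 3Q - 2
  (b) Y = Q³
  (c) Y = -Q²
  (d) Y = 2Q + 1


Checking option (b) Y = Q³:
  Q = 3.792 -> Y = 54.514 ✓
  Q = 0.292 -> Y = 0.025 ✓
  Q = -4.113 -> Y = -69.586 ✓
All samples match this transformation.

(b) Q³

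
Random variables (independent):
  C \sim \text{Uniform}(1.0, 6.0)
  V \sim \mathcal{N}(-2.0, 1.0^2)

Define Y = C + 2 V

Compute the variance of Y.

For independent RVs: Var(aX + bY) = a²Var(X) + b²Var(Y)
Var(C) = 2.0833333
Var(V) = 1
Var(Y) = 1²*2.0833333 + 2²*1
= 1*2.0833333 + 4*1 = 6.0833333

6.0833333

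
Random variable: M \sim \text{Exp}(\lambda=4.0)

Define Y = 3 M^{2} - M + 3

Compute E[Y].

E[Y] = 3*E[M²] - 1*E[M] + 3
E[M] = 0.25
E[M²] = Var(M) + (E[M])² = 0.0625 + 0.0625 = 0.125
E[Y] = 3*0.125 - 1*0.25 + 3 = 3.125

3.125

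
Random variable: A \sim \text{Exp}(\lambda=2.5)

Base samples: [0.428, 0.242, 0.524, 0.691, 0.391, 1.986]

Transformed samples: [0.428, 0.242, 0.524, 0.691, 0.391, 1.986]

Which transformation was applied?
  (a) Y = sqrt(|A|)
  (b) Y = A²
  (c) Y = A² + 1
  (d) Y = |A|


Checking option (d) Y = |A|:
  A = 0.428 -> Y = 0.428 ✓
  A = 0.242 -> Y = 0.242 ✓
  A = 0.524 -> Y = 0.524 ✓
All samples match this transformation.

(d) |A|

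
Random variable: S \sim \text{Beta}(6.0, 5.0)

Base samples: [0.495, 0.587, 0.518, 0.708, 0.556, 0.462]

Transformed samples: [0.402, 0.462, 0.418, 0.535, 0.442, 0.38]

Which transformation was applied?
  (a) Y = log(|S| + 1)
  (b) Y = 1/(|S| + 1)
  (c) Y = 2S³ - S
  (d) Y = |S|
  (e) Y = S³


Checking option (a) Y = log(|S| + 1):
  S = 0.495 -> Y = 0.402 ✓
  S = 0.587 -> Y = 0.462 ✓
  S = 0.518 -> Y = 0.418 ✓
All samples match this transformation.

(a) log(|S| + 1)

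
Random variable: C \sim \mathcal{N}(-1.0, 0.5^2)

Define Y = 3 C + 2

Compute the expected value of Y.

For Y = 3C + 2:
E[Y] = 3 * E[C] + 2
E[C] = -1.0 = -1
E[Y] = 3 * (-1) + 2 = -1

-1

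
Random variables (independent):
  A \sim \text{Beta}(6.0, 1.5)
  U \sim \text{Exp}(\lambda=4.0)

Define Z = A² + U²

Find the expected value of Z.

E[Z] = E[A²] + E[U²]
E[A²] = Var(A) + E[A]² = 0.018823529 + 0.64 = 0.65882353
E[U²] = Var(U) + E[U]² = 0.0625 + 0.0625 = 0.125
E[Z] = 0.65882353 + 0.125 = 0.78382353

0.78382353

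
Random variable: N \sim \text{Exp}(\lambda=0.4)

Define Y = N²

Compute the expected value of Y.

E[N²] = Var(N) + (E[N])² = 6.25 + 6.25 = 12.5

12.5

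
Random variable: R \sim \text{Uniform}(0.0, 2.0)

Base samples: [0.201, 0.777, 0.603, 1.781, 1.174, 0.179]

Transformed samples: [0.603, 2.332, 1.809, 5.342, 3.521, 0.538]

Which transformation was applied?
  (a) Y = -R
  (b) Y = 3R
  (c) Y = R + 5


Checking option (b) Y = 3R:
  R = 0.201 -> Y = 0.603 ✓
  R = 0.777 -> Y = 2.332 ✓
  R = 0.603 -> Y = 1.809 ✓
All samples match this transformation.

(b) 3R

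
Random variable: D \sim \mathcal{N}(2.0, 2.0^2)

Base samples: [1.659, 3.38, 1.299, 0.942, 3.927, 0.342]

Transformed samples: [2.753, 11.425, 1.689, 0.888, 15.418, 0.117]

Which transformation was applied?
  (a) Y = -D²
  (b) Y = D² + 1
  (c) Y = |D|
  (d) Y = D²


Checking option (d) Y = D²:
  D = 1.659 -> Y = 2.753 ✓
  D = 3.38 -> Y = 11.425 ✓
  D = 1.299 -> Y = 1.689 ✓
All samples match this transformation.

(d) D²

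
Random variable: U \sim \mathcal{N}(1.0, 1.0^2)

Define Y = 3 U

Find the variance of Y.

For Y = aU + b: Var(Y) = a² * Var(U)
Var(U) = 1.0^2 = 1
Var(Y) = 3² * 1 = 9 * 1 = 9

9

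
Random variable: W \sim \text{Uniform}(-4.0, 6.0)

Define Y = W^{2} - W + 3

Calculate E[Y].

E[Y] = 1*E[W²] - 1*E[W] + 3
E[W] = 1
E[W²] = Var(W) + (E[W])² = 8.3333333 + 1 = 9.3333333
E[Y] = 1*9.3333333 - 1*1 + 3 = 11.333333

11.333333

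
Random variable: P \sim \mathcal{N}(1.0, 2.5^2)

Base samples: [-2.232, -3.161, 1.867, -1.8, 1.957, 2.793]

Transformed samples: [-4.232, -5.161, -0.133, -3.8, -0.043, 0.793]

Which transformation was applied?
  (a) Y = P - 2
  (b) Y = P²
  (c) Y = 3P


Checking option (a) Y = P - 2:
  P = -2.232 -> Y = -4.232 ✓
  P = -3.161 -> Y = -5.161 ✓
  P = 1.867 -> Y = -0.133 ✓
All samples match this transformation.

(a) P - 2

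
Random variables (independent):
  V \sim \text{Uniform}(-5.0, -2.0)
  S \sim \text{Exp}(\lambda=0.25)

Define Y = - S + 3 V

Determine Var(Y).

For independent RVs: Var(aX + bY) = a²Var(X) + b²Var(Y)
Var(V) = 0.75
Var(S) = 16
Var(Y) = 3²*0.75 + (-1)²*16
= 9*0.75 + 1*16 = 22.75

22.75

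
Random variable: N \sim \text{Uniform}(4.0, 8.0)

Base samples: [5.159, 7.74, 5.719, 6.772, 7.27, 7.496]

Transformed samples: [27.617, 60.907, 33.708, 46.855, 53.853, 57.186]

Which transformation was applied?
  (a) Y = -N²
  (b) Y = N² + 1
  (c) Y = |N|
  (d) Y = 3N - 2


Checking option (b) Y = N² + 1:
  N = 5.159 -> Y = 27.617 ✓
  N = 7.74 -> Y = 60.907 ✓
  N = 5.719 -> Y = 33.708 ✓
All samples match this transformation.

(b) N² + 1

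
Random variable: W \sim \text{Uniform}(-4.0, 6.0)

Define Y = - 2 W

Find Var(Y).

For Y = aW + b: Var(Y) = a² * Var(W)
Var(W) = (6 + 4)^2/12 = 8.3333333
Var(Y) = (-2)² * 8.3333333 = 4 * 8.3333333 = 33.333333

33.333333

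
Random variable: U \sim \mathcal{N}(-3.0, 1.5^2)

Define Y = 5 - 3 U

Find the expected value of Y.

For Y = -3U + 5:
E[Y] = -3 * E[U] + 5
E[U] = -3.0 = -3
E[Y] = -3 * (-3) + 5 = 14

14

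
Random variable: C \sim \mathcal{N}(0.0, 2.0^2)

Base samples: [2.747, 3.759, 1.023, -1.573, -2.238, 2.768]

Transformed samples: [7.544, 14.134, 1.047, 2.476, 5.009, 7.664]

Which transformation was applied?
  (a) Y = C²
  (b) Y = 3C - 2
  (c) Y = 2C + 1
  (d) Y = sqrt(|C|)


Checking option (a) Y = C²:
  C = 2.747 -> Y = 7.544 ✓
  C = 3.759 -> Y = 14.134 ✓
  C = 1.023 -> Y = 1.047 ✓
All samples match this transformation.

(a) C²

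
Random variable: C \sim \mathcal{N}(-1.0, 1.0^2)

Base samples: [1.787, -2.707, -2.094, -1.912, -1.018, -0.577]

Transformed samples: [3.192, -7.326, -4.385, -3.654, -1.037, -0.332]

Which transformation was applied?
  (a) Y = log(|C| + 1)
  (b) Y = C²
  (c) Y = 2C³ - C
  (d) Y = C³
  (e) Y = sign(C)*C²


Checking option (e) Y = sign(C)*C²:
  C = 1.787 -> Y = 3.192 ✓
  C = -2.707 -> Y = -7.326 ✓
  C = -2.094 -> Y = -4.385 ✓
All samples match this transformation.

(e) sign(C)*C²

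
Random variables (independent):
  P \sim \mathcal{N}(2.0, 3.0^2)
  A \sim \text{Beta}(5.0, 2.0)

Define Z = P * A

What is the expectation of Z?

For independent RVs: E[XY] = E[X]*E[Y]
E[P] = 2
E[A] = 0.71428571
E[Z] = 2 * 0.71428571 = 1.4285714

1.4285714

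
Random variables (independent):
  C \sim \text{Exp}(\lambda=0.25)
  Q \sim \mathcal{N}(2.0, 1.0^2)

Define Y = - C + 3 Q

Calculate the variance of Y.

For independent RVs: Var(aX + bY) = a²Var(X) + b²Var(Y)
Var(C) = 16
Var(Q) = 1
Var(Y) = (-1)²*16 + 3²*1
= 1*16 + 9*1 = 25

25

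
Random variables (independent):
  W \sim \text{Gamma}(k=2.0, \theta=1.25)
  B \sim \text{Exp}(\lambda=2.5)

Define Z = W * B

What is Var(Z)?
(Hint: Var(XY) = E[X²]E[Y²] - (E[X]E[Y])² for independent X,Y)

Var(XY) = E[X²]E[Y²] - (E[X]E[Y])²
E[W] = 2.5, Var(W) = 3.125
E[B] = 0.4, Var(B) = 0.16
E[W²] = 3.125 + 2.5² = 9.375
E[B²] = 0.16 + 0.4² = 0.32
Var(Z) = 9.375*0.32 - (2.5*0.4)²
= 3 - 1 = 2

2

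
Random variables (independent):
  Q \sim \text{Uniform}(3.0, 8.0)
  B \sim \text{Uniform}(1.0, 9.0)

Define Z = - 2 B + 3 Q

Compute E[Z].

E[Z] = 3*E[Q] - 2*E[B]
E[Q] = 5.5
E[B] = 5
E[Z] = 3*5.5 - 2*5 = 6.5

6.5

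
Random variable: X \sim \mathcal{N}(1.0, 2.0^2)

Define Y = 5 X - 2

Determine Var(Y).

For Y = aX + b: Var(Y) = a² * Var(X)
Var(X) = 2.0^2 = 4
Var(Y) = 5² * 4 = 25 * 4 = 100

100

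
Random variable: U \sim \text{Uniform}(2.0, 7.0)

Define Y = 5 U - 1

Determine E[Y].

For Y = 5U - 1:
E[Y] = 5 * E[U] - 1
E[U] = (2 + 7)/2 = 4.5
E[Y] = 5 * 4.5 - 1 = 21.5

21.5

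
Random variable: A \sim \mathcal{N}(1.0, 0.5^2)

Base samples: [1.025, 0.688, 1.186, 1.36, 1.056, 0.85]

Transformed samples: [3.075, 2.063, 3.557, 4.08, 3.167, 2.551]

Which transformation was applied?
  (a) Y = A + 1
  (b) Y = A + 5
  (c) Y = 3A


Checking option (c) Y = 3A:
  A = 1.025 -> Y = 3.075 ✓
  A = 0.688 -> Y = 2.063 ✓
  A = 1.186 -> Y = 3.557 ✓
All samples match this transformation.

(c) 3A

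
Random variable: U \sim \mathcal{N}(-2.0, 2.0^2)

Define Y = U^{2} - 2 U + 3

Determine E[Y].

E[Y] = 1*E[U²] - 2*E[U] + 3
E[U] = -2
E[U²] = Var(U) + (E[U])² = 4 + 4 = 8
E[Y] = 1*8 - 2*(-2) + 3 = 15

15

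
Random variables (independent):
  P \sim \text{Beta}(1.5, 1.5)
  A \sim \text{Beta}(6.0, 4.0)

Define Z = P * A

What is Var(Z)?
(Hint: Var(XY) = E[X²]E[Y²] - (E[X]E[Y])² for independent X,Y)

Var(XY) = E[X²]E[Y²] - (E[X]E[Y])²
E[P] = 0.5, Var(P) = 0.0625
E[A] = 0.6, Var(A) = 0.021818182
E[P²] = 0.0625 + 0.5² = 0.3125
E[A²] = 0.021818182 + 0.6² = 0.38181818
Var(Z) = 0.3125*0.38181818 - (0.5*0.6)²
= 0.11931818 - 0.09 = 0.029318182

0.029318182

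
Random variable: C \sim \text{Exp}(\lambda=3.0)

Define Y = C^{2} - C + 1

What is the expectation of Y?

E[Y] = 1*E[C²] - 1*E[C] + 1
E[C] = 0.33333333
E[C²] = Var(C) + (E[C])² = 0.11111111 + 0.11111111 = 0.22222222
E[Y] = 1*0.22222222 - 1*0.33333333 + 1 = 0.88888889

0.88888889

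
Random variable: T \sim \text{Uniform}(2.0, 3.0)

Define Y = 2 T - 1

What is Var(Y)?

For Y = aT + b: Var(Y) = a² * Var(T)
Var(T) = (3 - 2)^2/12 = 0.083333333
Var(Y) = 2² * 0.083333333 = 4 * 0.083333333 = 0.33333333

0.33333333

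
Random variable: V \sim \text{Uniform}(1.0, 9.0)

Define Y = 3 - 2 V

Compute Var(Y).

For Y = aV + b: Var(Y) = a² * Var(V)
Var(V) = (9 - 1)^2/12 = 5.3333333
Var(Y) = (-2)² * 5.3333333 = 4 * 5.3333333 = 21.333333

21.333333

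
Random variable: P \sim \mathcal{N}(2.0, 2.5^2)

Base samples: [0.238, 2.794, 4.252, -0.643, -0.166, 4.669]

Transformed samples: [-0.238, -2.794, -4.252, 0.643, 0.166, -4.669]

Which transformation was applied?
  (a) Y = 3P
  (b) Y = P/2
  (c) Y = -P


Checking option (c) Y = -P:
  P = 0.238 -> Y = -0.238 ✓
  P = 2.794 -> Y = -2.794 ✓
  P = 4.252 -> Y = -4.252 ✓
All samples match this transformation.

(c) -P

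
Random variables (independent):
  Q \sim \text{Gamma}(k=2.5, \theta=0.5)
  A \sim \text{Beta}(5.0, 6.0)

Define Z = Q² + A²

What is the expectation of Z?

E[Z] = E[Q²] + E[A²]
E[Q²] = Var(Q) + E[Q]² = 0.625 + 1.5625 = 2.1875
E[A²] = Var(A) + E[A]² = 0.020661157 + 0.20661157 = 0.22727273
E[Z] = 2.1875 + 0.22727273 = 2.4147727

2.4147727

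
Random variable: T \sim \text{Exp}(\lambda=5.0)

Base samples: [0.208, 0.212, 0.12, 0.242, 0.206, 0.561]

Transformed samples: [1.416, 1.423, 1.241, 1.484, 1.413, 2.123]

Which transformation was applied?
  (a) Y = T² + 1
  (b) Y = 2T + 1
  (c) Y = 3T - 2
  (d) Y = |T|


Checking option (b) Y = 2T + 1:
  T = 0.208 -> Y = 1.416 ✓
  T = 0.212 -> Y = 1.423 ✓
  T = 0.12 -> Y = 1.241 ✓
All samples match this transformation.

(b) 2T + 1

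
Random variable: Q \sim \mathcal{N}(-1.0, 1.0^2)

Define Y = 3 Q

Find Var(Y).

For Y = aQ + b: Var(Y) = a² * Var(Q)
Var(Q) = 1.0^2 = 1
Var(Y) = 3² * 1 = 9 * 1 = 9

9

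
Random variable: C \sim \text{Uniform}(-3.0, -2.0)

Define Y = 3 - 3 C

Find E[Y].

For Y = -3C + 3:
E[Y] = -3 * E[C] + 3
E[C] = (-3 - 2)/2 = -2.5
E[Y] = -3 * (-2.5) + 3 = 10.5

10.5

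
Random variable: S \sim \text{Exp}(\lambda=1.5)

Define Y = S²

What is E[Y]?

Using E[X²] = Var(X) + (E[X])²:
E[S] = 0.66666667
Var(S) = 1/1.5^2 = 0.44444444
E[S²] = 0.44444444 + 0.66666667² = 0.44444444 + 0.44444444 = 0.88888889

0.88888889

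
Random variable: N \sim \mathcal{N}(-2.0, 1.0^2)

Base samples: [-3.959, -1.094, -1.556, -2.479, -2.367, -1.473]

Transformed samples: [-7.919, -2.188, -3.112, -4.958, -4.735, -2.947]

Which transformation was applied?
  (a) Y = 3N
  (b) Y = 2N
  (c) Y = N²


Checking option (b) Y = 2N:
  N = -3.959 -> Y = -7.919 ✓
  N = -1.094 -> Y = -2.188 ✓
  N = -1.556 -> Y = -3.112 ✓
All samples match this transformation.

(b) 2N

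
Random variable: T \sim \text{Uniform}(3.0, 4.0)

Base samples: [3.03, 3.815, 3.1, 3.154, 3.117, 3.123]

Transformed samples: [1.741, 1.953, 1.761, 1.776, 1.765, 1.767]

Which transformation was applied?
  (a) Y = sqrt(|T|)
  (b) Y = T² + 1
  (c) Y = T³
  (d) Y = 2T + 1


Checking option (a) Y = sqrt(|T|):
  T = 3.03 -> Y = 1.741 ✓
  T = 3.815 -> Y = 1.953 ✓
  T = 3.1 -> Y = 1.761 ✓
All samples match this transformation.

(a) sqrt(|T|)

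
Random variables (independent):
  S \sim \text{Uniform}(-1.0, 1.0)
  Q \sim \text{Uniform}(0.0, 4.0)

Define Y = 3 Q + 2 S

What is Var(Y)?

For independent RVs: Var(aX + bY) = a²Var(X) + b²Var(Y)
Var(S) = 0.33333333
Var(Q) = 1.3333333
Var(Y) = 2²*0.33333333 + 3²*1.3333333
= 4*0.33333333 + 9*1.3333333 = 13.333333

13.333333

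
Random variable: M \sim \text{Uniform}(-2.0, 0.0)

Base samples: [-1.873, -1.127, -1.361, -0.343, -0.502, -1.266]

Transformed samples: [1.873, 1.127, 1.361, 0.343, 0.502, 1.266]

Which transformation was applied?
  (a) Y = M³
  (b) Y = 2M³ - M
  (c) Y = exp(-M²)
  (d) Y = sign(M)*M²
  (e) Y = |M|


Checking option (e) Y = |M|:
  M = -1.873 -> Y = 1.873 ✓
  M = -1.127 -> Y = 1.127 ✓
  M = -1.361 -> Y = 1.361 ✓
All samples match this transformation.

(e) |M|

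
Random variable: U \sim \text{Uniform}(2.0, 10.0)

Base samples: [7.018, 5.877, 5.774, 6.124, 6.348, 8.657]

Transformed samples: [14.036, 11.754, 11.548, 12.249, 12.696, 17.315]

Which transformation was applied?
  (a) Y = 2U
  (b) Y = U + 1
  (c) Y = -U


Checking option (a) Y = 2U:
  U = 7.018 -> Y = 14.036 ✓
  U = 5.877 -> Y = 11.754 ✓
  U = 5.774 -> Y = 11.548 ✓
All samples match this transformation.

(a) 2U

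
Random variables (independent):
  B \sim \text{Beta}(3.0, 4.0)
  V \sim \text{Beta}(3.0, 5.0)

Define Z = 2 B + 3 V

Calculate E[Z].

E[Z] = 2*E[B] + 3*E[V]
E[B] = 0.42857143
E[V] = 0.375
E[Z] = 2*0.42857143 + 3*0.375 = 1.9821429

1.9821429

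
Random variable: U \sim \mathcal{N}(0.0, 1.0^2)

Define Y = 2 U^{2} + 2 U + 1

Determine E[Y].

E[Y] = 2*E[U²] + 2*E[U] + 1
E[U] = 0
E[U²] = Var(U) + (E[U])² = 1 + 0 = 1
E[Y] = 2*1 + 2*0 + 1 = 3

3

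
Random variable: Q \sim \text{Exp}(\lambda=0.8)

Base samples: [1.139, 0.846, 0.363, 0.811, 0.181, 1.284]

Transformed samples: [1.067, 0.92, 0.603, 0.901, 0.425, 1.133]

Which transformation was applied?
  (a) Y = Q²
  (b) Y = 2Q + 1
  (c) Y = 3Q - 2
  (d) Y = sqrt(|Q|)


Checking option (d) Y = sqrt(|Q|):
  Q = 1.139 -> Y = 1.067 ✓
  Q = 0.846 -> Y = 0.92 ✓
  Q = 0.363 -> Y = 0.603 ✓
All samples match this transformation.

(d) sqrt(|Q|)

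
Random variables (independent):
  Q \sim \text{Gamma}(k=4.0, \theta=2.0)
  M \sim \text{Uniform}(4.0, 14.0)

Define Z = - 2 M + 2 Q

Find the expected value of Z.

E[Z] = 2*E[Q] - 2*E[M]
E[Q] = 8
E[M] = 9
E[Z] = 2*8 - 2*9 = -2

-2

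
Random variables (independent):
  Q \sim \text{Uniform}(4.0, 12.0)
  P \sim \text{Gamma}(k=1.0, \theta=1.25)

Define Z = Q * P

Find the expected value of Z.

For independent RVs: E[XY] = E[X]*E[Y]
E[Q] = 8
E[P] = 1.25
E[Z] = 8 * 1.25 = 10

10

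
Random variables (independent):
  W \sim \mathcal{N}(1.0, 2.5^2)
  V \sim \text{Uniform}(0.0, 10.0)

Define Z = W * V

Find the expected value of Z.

For independent RVs: E[XY] = E[X]*E[Y]
E[W] = 1
E[V] = 5
E[Z] = 1 * 5 = 5

5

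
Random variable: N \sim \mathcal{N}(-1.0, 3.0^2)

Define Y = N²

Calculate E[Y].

Using E[X²] = Var(X) + (E[X])²:
E[N] = -1
Var(N) = 3.0^2 = 9
E[N²] = 9 + (-1)² = 9 + 1 = 10

10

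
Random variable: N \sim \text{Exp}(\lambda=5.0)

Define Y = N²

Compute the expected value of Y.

E[N²] = Var(N) + (E[N])² = 0.04 + 0.04 = 0.08

0.08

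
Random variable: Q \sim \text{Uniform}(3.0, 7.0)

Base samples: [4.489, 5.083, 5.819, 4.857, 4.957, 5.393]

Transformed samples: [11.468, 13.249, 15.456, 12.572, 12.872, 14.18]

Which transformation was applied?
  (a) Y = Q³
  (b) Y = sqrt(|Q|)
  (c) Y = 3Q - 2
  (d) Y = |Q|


Checking option (c) Y = 3Q - 2:
  Q = 4.489 -> Y = 11.468 ✓
  Q = 5.083 -> Y = 13.249 ✓
  Q = 5.819 -> Y = 15.456 ✓
All samples match this transformation.

(c) 3Q - 2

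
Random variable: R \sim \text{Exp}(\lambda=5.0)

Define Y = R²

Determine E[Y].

Using E[X²] = Var(X) + (E[X])²:
E[R] = 0.2
Var(R) = 1/5.0^2 = 0.04
E[R²] = 0.04 + 0.2² = 0.04 + 0.04 = 0.08

0.08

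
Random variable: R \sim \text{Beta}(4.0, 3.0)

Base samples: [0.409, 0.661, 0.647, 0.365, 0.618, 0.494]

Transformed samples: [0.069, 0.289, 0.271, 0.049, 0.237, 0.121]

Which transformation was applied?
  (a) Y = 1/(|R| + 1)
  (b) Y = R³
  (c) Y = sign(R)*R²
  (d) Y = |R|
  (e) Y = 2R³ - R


Checking option (b) Y = R³:
  R = 0.409 -> Y = 0.069 ✓
  R = 0.661 -> Y = 0.289 ✓
  R = 0.647 -> Y = 0.271 ✓
All samples match this transformation.

(b) R³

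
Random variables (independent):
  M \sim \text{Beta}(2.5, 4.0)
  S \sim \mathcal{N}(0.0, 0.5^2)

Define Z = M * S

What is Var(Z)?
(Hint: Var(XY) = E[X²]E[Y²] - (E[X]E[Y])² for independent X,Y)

Var(XY) = E[X²]E[Y²] - (E[X]E[Y])²
E[M] = 0.38461538, Var(M) = 0.031558185
E[S] = 0, Var(S) = 0.25
E[M²] = 0.031558185 + 0.38461538² = 0.17948718
E[S²] = 0.25 + 0² = 0.25
Var(Z) = 0.17948718*0.25 - (0.38461538*0)²
= 0.044871795 - 0 = 0.044871795

0.044871795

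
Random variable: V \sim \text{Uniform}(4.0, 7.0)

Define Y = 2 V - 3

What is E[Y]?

For Y = 2V - 3:
E[Y] = 2 * E[V] - 3
E[V] = (4 + 7)/2 = 5.5
E[Y] = 2 * 5.5 - 3 = 8

8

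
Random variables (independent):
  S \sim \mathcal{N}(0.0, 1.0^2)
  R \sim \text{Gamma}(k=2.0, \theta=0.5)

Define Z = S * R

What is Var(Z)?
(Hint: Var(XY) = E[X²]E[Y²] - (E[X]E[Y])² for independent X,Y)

Var(XY) = E[X²]E[Y²] - (E[X]E[Y])²
E[S] = 0, Var(S) = 1
E[R] = 1, Var(R) = 0.5
E[S²] = 1 + 0² = 1
E[R²] = 0.5 + 1² = 1.5
Var(Z) = 1*1.5 - (0*1)²
= 1.5 - 0 = 1.5

1.5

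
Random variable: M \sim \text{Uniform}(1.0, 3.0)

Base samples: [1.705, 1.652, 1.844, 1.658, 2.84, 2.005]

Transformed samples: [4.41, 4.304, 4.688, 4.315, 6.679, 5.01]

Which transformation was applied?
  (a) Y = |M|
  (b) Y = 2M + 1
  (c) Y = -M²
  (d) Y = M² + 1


Checking option (b) Y = 2M + 1:
  M = 1.705 -> Y = 4.41 ✓
  M = 1.652 -> Y = 4.304 ✓
  M = 1.844 -> Y = 4.688 ✓
All samples match this transformation.

(b) 2M + 1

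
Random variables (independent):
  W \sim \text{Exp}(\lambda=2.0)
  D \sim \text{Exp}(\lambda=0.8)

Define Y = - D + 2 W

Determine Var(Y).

For independent RVs: Var(aX + bY) = a²Var(X) + b²Var(Y)
Var(W) = 0.25
Var(D) = 1.5625
Var(Y) = 2²*0.25 + (-1)²*1.5625
= 4*0.25 + 1*1.5625 = 2.5625

2.5625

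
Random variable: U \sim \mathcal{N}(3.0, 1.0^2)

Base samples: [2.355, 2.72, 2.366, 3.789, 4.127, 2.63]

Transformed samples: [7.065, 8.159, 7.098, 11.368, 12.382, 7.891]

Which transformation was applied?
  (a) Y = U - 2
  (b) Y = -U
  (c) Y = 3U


Checking option (c) Y = 3U:
  U = 2.355 -> Y = 7.065 ✓
  U = 2.72 -> Y = 8.159 ✓
  U = 2.366 -> Y = 7.098 ✓
All samples match this transformation.

(c) 3U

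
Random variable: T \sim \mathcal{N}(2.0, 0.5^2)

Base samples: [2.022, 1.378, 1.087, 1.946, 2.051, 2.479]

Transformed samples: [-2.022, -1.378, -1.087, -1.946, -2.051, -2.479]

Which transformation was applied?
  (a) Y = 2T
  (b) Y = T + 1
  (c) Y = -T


Checking option (c) Y = -T:
  T = 2.022 -> Y = -2.022 ✓
  T = 1.378 -> Y = -1.378 ✓
  T = 1.087 -> Y = -1.087 ✓
All samples match this transformation.

(c) -T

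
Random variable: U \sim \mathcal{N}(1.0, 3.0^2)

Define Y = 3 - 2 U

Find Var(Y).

For Y = aU + b: Var(Y) = a² * Var(U)
Var(U) = 3.0^2 = 9
Var(Y) = (-2)² * 9 = 4 * 9 = 36

36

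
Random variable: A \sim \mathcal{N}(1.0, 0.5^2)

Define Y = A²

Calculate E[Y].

Using E[X²] = Var(X) + (E[X])²:
E[A] = 1
Var(A) = 0.5^2 = 0.25
E[A²] = 0.25 + 1² = 0.25 + 1 = 1.25

1.25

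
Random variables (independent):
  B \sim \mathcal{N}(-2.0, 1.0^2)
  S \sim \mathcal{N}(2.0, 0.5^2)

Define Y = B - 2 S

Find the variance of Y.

For independent RVs: Var(aX + bY) = a²Var(X) + b²Var(Y)
Var(B) = 1
Var(S) = 0.25
Var(Y) = 1²*1 + (-2)²*0.25
= 1*1 + 4*0.25 = 2

2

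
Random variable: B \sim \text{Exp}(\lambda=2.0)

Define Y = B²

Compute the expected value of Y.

E[B²] = Var(B) + (E[B])² = 0.25 + 0.25 = 0.5

0.5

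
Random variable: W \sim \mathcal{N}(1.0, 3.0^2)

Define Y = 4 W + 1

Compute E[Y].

For Y = 4W + 1:
E[Y] = 4 * E[W] + 1
E[W] = 1.0 = 1
E[Y] = 4 * 1 + 1 = 5

5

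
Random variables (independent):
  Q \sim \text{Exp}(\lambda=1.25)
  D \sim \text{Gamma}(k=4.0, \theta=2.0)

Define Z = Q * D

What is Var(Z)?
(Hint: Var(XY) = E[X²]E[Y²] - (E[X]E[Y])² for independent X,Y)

Var(XY) = E[X²]E[Y²] - (E[X]E[Y])²
E[Q] = 0.8, Var(Q) = 0.64
E[D] = 8, Var(D) = 16
E[Q²] = 0.64 + 0.8² = 1.28
E[D²] = 16 + 8² = 80
Var(Z) = 1.28*80 - (0.8*8)²
= 102.4 - 40.96 = 61.44

61.44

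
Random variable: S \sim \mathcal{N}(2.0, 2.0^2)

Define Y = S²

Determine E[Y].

E[S²] = Var(S) + (E[S])² = 4 + 4 = 8

8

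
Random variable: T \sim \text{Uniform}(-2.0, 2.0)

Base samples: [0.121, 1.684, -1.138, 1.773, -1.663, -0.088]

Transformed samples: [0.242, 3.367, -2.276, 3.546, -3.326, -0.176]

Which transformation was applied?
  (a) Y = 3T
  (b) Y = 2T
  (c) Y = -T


Checking option (b) Y = 2T:
  T = 0.121 -> Y = 0.242 ✓
  T = 1.684 -> Y = 3.367 ✓
  T = -1.138 -> Y = -2.276 ✓
All samples match this transformation.

(b) 2T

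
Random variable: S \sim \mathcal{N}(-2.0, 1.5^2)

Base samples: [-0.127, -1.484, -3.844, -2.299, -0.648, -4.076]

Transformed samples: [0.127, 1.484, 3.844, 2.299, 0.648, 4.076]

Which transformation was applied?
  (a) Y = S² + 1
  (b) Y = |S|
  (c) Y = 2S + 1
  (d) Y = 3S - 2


Checking option (b) Y = |S|:
  S = -0.127 -> Y = 0.127 ✓
  S = -1.484 -> Y = 1.484 ✓
  S = -3.844 -> Y = 3.844 ✓
All samples match this transformation.

(b) |S|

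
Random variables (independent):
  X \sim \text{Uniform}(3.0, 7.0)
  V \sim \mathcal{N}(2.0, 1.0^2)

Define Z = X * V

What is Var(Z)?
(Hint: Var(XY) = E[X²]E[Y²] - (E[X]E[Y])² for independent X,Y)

Var(XY) = E[X²]E[Y²] - (E[X]E[Y])²
E[X] = 5, Var(X) = 1.3333333
E[V] = 2, Var(V) = 1
E[X²] = 1.3333333 + 5² = 26.333333
E[V²] = 1 + 2² = 5
Var(Z) = 26.333333*5 - (5*2)²
= 131.66667 - 100 = 31.666667

31.666667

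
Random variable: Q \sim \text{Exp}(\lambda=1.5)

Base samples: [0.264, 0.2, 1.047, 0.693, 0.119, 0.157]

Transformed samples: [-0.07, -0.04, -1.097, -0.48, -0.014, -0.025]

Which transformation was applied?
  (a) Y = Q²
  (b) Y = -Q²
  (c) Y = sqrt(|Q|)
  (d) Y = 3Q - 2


Checking option (b) Y = -Q²:
  Q = 0.264 -> Y = -0.07 ✓
  Q = 0.2 -> Y = -0.04 ✓
  Q = 1.047 -> Y = -1.097 ✓
All samples match this transformation.

(b) -Q²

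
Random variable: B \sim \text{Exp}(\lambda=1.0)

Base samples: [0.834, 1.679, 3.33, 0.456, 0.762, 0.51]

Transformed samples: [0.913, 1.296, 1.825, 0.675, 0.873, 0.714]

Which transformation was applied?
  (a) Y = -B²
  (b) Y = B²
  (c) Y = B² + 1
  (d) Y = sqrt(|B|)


Checking option (d) Y = sqrt(|B|):
  B = 0.834 -> Y = 0.913 ✓
  B = 1.679 -> Y = 1.296 ✓
  B = 3.33 -> Y = 1.825 ✓
All samples match this transformation.

(d) sqrt(|B|)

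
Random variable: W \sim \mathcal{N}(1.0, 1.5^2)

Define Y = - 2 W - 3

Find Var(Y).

For Y = aW + b: Var(Y) = a² * Var(W)
Var(W) = 1.5^2 = 2.25
Var(Y) = (-2)² * 2.25 = 4 * 2.25 = 9

9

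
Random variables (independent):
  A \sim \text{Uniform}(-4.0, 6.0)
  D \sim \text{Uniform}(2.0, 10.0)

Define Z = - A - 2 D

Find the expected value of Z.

E[Z] = -1*E[A] - 2*E[D]
E[A] = 1
E[D] = 6
E[Z] = -1*1 - 2*6 = -13

-13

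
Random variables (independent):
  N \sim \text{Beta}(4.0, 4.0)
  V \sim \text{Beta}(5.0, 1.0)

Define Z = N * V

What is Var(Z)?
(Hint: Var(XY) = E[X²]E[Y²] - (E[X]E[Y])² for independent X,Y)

Var(XY) = E[X²]E[Y²] - (E[X]E[Y])²
E[N] = 0.5, Var(N) = 0.027777778
E[V] = 0.83333333, Var(V) = 0.01984127
E[N²] = 0.027777778 + 0.5² = 0.27777778
E[V²] = 0.01984127 + 0.83333333² = 0.71428571
Var(Z) = 0.27777778*0.71428571 - (0.5*0.83333333)²
= 0.1984127 - 0.17361111 = 0.024801587

0.024801587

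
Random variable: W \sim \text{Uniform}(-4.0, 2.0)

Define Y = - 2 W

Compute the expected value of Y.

For Y = -2W:
E[Y] = -2 * E[W]
E[W] = (-4 + 2)/2 = -1
E[Y] = -2 * (-1) = 2

2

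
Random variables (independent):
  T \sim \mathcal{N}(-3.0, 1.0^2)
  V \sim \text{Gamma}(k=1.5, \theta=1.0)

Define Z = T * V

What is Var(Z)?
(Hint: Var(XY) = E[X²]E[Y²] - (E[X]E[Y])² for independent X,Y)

Var(XY) = E[X²]E[Y²] - (E[X]E[Y])²
E[T] = -3, Var(T) = 1
E[V] = 1.5, Var(V) = 1.5
E[T²] = 1 + (-3)² = 10
E[V²] = 1.5 + 1.5² = 3.75
Var(Z) = 10*3.75 - (-3*1.5)²
= 37.5 - 20.25 = 17.25

17.25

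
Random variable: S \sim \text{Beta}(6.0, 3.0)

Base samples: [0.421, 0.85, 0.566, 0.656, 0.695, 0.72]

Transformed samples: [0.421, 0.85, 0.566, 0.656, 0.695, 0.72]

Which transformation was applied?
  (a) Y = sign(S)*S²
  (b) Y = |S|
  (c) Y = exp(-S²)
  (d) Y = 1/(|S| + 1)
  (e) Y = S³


Checking option (b) Y = |S|:
  S = 0.421 -> Y = 0.421 ✓
  S = 0.85 -> Y = 0.85 ✓
  S = 0.566 -> Y = 0.566 ✓
All samples match this transformation.

(b) |S|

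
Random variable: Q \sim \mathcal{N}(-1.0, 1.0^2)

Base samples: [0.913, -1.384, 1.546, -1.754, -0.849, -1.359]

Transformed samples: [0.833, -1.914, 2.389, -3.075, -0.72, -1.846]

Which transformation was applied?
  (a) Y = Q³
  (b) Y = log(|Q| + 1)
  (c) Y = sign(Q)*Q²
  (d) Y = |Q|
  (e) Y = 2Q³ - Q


Checking option (c) Y = sign(Q)*Q²:
  Q = 0.913 -> Y = 0.833 ✓
  Q = -1.384 -> Y = -1.914 ✓
  Q = 1.546 -> Y = 2.389 ✓
All samples match this transformation.

(c) sign(Q)*Q²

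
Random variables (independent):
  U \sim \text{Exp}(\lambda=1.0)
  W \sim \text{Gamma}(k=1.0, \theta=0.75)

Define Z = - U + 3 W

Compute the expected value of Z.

E[Z] = -1*E[U] + 3*E[W]
E[U] = 1
E[W] = 0.75
E[Z] = -1*1 + 3*0.75 = 1.25

1.25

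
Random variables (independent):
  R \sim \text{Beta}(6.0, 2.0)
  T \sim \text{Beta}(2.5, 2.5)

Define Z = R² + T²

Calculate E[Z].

E[Z] = E[R²] + E[T²]
E[R²] = Var(R) + E[R]² = 0.020833333 + 0.5625 = 0.58333333
E[T²] = Var(T) + E[T]² = 0.041666667 + 0.25 = 0.29166667
E[Z] = 0.58333333 + 0.29166667 = 0.875

0.875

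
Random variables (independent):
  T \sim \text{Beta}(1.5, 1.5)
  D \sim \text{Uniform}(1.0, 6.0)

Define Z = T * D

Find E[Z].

For independent RVs: E[XY] = E[X]*E[Y]
E[T] = 0.5
E[D] = 3.5
E[Z] = 0.5 * 3.5 = 1.75

1.75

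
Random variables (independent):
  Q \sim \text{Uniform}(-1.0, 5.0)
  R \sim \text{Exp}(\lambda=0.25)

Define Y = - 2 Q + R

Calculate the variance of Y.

For independent RVs: Var(aX + bY) = a²Var(X) + b²Var(Y)
Var(Q) = 3
Var(R) = 16
Var(Y) = (-2)²*3 + 1²*16
= 4*3 + 1*16 = 28

28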